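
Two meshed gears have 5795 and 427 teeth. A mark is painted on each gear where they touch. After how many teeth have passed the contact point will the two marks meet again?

They coincide at every common multiple of the periods; the first is the LCM.
5795 = 5 × 19 × 61
427 = 7 × 61
LCM(5795, 427) = 5 × 7 × 19 × 61 = 40565.

40565 teeth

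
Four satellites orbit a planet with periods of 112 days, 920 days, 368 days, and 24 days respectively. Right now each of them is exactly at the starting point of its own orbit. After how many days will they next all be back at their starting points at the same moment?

38640 days

They coincide at every common multiple of the periods; the first is the LCM.
112 = 2^4 × 7
920 = 2^3 × 5 × 23
368 = 2^4 × 23
24 = 2^3 × 3
LCM(112, 920, 368, 24) = 2^4 × 3 × 5 × 7 × 23 = 38640.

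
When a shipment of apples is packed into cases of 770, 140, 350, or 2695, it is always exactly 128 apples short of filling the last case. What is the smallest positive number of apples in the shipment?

Being 128 short of a full case of size k means N ≡ −128 (mod k), i.e. N + 128 is a multiple of each size.
770 = 2 × 5 × 7 × 11
140 = 2^2 × 5 × 7
350 = 2 × 5^2 × 7
2695 = 5 × 7^2 × 11
LCM(770, 140, 350, 2695) = 2^2 × 5^2 × 7^2 × 11 = 53900.
Smallest positive N is 53900 − 128 = 53772.

53772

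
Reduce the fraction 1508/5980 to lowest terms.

1508 = 2^2 × 13 × 29
5980 = 2^2 × 5 × 13 × 23
gcd(1508, 5980) = 2^2 × 13 = 52.
Divide numerator and denominator by 52: 1508/5980 = 29/115.

29/115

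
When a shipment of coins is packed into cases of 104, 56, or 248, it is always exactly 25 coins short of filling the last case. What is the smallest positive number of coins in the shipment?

22543

Being 25 short of a full case of size k means N ≡ −25 (mod k), i.e. N + 25 is a multiple of each size.
104 = 2^3 × 13
56 = 2^3 × 7
248 = 2^3 × 31
LCM(104, 56, 248) = 2^3 × 7 × 13 × 31 = 22568.
Smallest positive N is 22568 − 25 = 22543.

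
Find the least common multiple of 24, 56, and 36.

504

24 = 2^3 × 3
56 = 2^3 × 7
36 = 2^2 × 3^2
LCM(24, 56, 36) = 2^3 × 3^2 × 7 = 504.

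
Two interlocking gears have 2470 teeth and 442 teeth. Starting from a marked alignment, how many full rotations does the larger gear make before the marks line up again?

17 rotations

The first common completion time is the LCM of the periods.
2470 = 2 × 5 × 13 × 19
442 = 2 × 13 × 17
LCM(2470, 442) = 2 × 5 × 13 × 17 × 19 = 41990.
Rotations for period 2470: 41990 / 2470 = 17.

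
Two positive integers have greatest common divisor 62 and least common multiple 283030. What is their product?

17547860

For any two positive integers, gcd × lcm = product = 62 × 283030 = 17547860.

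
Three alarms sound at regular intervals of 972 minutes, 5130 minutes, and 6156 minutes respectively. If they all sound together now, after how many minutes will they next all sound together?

92340 minutes

We need the least common multiple of the intervals.
972 = 2^2 × 3^5
5130 = 2 × 3^3 × 5 × 19
6156 = 2^2 × 3^4 × 19
LCM(972, 5130, 6156) = 2^2 × 3^5 × 5 × 19 = 92340.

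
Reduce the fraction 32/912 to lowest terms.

32 = 2^5
912 = 2^4 × 3 × 19
gcd(32, 912) = 2^4 = 16.
Divide numerator and denominator by 16: 32/912 = 2/57.

2/57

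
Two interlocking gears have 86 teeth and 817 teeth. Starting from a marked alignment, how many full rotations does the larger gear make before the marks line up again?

2 rotations

All finish a whole number of cycles simultaneously at t = LCM of the periods.
86 = 2 × 43
817 = 19 × 43
LCM(86, 817) = 2 × 19 × 43 = 1634.
Rotations for period 817: 1634 / 817 = 2.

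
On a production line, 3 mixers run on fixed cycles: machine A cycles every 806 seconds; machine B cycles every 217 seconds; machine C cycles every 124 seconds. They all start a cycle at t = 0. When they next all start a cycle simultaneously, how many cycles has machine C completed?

91 cycles

They are all back at their starting positions together after one LCM of the periods.
806 = 2 × 13 × 31
217 = 7 × 31
124 = 2^2 × 31
LCM(806, 217, 124) = 2^2 × 7 × 13 × 31 = 11284.
Cycles for period 124: 11284 / 124 = 91.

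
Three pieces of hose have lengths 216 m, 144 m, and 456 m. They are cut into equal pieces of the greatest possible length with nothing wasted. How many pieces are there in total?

Piece length = gcd(216, 144, 456).
216 = 2^3 × 3^3
144 = 2^4 × 3^2
456 = 2^3 × 3 × 19
gcd(216, 144, 456) = 2^3 × 3 = 24.
Total pieces = 216/24 + 144/24 + 456/24 = 9 + 6 + 19 = 34.

34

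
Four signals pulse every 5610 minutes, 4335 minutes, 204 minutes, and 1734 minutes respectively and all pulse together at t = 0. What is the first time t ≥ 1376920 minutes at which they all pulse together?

1525920 minutes

Joint pulses occur at multiples of LCM(5610, 4335, 204, 1734).
5610 = 2 × 3 × 5 × 11 × 17
4335 = 3 × 5 × 17^2
204 = 2^2 × 3 × 17
1734 = 2 × 3 × 17^2
LCM(5610, 4335, 204, 1734) = 2^2 × 3 × 5 × 11 × 17^2 = 190740.
Smallest multiple of 190740 that is ≥ 1376920: ⌈1376920/190740⌉ × 190740 = 8 × 190740 = 1525920.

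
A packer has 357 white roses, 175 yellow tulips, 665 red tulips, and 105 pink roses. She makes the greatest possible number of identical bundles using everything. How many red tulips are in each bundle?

Number of bundles = gcd(357, 175, 665, 105).
357 = 3 × 7 × 17
175 = 5^2 × 7
665 = 5 × 7 × 19
105 = 3 × 5 × 7
gcd(357, 175, 665, 105) = 7.
red tulips per bundle = 665 / 7 = 95.

95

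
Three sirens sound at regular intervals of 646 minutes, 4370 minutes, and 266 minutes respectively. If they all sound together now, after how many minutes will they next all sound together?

520030 minutes

We need the least common multiple of the intervals.
646 = 2 × 17 × 19
4370 = 2 × 5 × 19 × 23
266 = 2 × 7 × 19
LCM(646, 4370, 266) = 2 × 5 × 7 × 17 × 19 × 23 = 520030.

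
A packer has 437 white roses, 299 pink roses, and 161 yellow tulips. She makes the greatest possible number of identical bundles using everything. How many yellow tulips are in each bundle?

7

Number of bundles = gcd(437, 299, 161).
437 = 19 × 23
299 = 13 × 23
161 = 7 × 23
gcd(437, 299, 161) = 23.
yellow tulips per bundle = 161 / 23 = 7.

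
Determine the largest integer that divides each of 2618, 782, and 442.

34

2618 = 2 × 7 × 11 × 17
782 = 2 × 17 × 23
442 = 2 × 13 × 17
gcd(2618, 782, 442) = 2 × 17 = 34.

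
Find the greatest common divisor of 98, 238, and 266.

98 = 2 × 7^2
238 = 2 × 7 × 17
266 = 2 × 7 × 19
gcd(98, 238, 266) = 2 × 7 = 14.

14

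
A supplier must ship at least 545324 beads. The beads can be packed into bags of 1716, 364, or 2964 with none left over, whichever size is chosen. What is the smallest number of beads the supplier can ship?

684684

The number of beads must be a common multiple of 1716, 364, and 2964, so a multiple of their LCM.
1716 = 2^2 × 3 × 11 × 13
364 = 2^2 × 7 × 13
2964 = 2^2 × 3 × 13 × 19
LCM(1716, 364, 2964) = 2^2 × 3 × 7 × 11 × 13 × 19 = 228228.
Smallest multiple of 228228 that is ≥ 545324: ⌈545324/228228⌉ × 228228 = 3 × 228228 = 684684.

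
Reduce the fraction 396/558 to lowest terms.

22/31

396 = 2^2 × 3^2 × 11
558 = 2 × 3^2 × 31
gcd(396, 558) = 2 × 3^2 = 18.
Divide numerator and denominator by 18: 396/558 = 22/31.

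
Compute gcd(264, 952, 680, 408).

8

264 = 2^3 × 3 × 11
952 = 2^3 × 7 × 17
680 = 2^3 × 5 × 17
408 = 2^3 × 3 × 17
gcd(264, 952, 680, 408) = 2^3 = 8.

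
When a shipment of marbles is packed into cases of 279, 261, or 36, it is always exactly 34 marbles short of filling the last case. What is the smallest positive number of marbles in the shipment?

Being 34 short of a full case of size k means N ≡ −34 (mod k), i.e. N + 34 is a multiple of each size.
279 = 3^2 × 31
261 = 3^2 × 29
36 = 2^2 × 3^2
LCM(279, 261, 36) = 2^2 × 3^2 × 29 × 31 = 32364.
Smallest positive N is 32364 − 34 = 32330.

32330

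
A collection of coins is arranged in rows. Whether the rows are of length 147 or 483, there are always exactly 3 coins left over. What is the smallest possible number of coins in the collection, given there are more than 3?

3384

N − 3 must be a common multiple of 147 and 483.
147 = 3 × 7^2
483 = 3 × 7 × 23
LCM(147, 483) = 3 × 7^2 × 23 = 3381.
Smallest N > 3 is LCM + 3 = 3381 + 3 = 3384.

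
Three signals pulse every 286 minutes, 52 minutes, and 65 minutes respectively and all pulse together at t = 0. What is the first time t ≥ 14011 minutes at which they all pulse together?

14300 minutes

Joint pulses occur at multiples of LCM(286, 52, 65).
286 = 2 × 11 × 13
52 = 2^2 × 13
65 = 5 × 13
LCM(286, 52, 65) = 2^2 × 5 × 11 × 13 = 2860.
Smallest multiple of 2860 that is ≥ 14011: ⌈14011/2860⌉ × 2860 = 5 × 2860 = 14300.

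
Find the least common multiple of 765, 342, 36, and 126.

765 = 3^2 × 5 × 17
342 = 2 × 3^2 × 19
36 = 2^2 × 3^2
126 = 2 × 3^2 × 7
LCM(765, 342, 36, 126) = 2^2 × 3^2 × 5 × 7 × 17 × 19 = 406980.

406980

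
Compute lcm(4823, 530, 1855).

4823 = 7 × 13 × 53
530 = 2 × 5 × 53
1855 = 5 × 7 × 53
LCM(4823, 530, 1855) = 2 × 5 × 7 × 13 × 53 = 48230.

48230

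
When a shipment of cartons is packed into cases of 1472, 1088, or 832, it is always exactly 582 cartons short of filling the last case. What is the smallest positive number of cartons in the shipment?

Being 582 short of a full case of size k means N ≡ −582 (mod k), i.e. N + 582 is a multiple of each size.
1472 = 2^6 × 23
1088 = 2^6 × 17
832 = 2^6 × 13
LCM(1472, 1088, 832) = 2^6 × 13 × 17 × 23 = 325312.
Smallest positive N is 325312 − 582 = 324730.

324730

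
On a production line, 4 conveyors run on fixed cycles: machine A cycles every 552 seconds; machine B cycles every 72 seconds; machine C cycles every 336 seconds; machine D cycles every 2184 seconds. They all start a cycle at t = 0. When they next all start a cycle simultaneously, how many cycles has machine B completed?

4186 cycles

The first common completion time is the LCM of the periods.
552 = 2^3 × 3 × 23
72 = 2^3 × 3^2
336 = 2^4 × 3 × 7
2184 = 2^3 × 3 × 7 × 13
LCM(552, 72, 336, 2184) = 2^4 × 3^2 × 7 × 13 × 23 = 301392.
Cycles for period 72: 301392 / 72 = 4186.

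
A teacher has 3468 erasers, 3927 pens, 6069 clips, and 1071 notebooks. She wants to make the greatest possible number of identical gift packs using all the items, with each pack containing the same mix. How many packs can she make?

The pack count must divide each quantity, so the greatest is gcd(3468, 3927, 6069, 1071).
3468 = 2^2 × 3 × 17^2
3927 = 3 × 7 × 11 × 17
6069 = 3 × 7 × 17^2
1071 = 3^2 × 7 × 17
gcd(3468, 3927, 6069, 1071) = 3 × 17 = 51.

51 packs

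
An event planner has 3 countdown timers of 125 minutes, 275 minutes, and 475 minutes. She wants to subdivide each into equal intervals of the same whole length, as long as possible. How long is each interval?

25 minutes

The interval must divide each timer length; the longest such is the gcd.
125 = 5^3
275 = 5^2 × 11
475 = 5^2 × 19
gcd(125, 275, 475) = 5^2 = 25.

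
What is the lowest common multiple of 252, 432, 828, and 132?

252 = 2^2 × 3^2 × 7
432 = 2^4 × 3^3
828 = 2^2 × 3^2 × 23
132 = 2^2 × 3 × 11
LCM(252, 432, 828, 132) = 2^4 × 3^3 × 7 × 11 × 23 = 765072.

765072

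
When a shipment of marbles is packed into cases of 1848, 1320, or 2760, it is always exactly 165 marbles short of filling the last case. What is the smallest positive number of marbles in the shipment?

212355

Being 165 short of a full case of size k means N ≡ −165 (mod k), i.e. N + 165 is a multiple of each size.
1848 = 2^3 × 3 × 7 × 11
1320 = 2^3 × 3 × 5 × 11
2760 = 2^3 × 3 × 5 × 23
LCM(1848, 1320, 2760) = 2^3 × 3 × 5 × 7 × 11 × 23 = 212520.
Smallest positive N is 212520 − 165 = 212355.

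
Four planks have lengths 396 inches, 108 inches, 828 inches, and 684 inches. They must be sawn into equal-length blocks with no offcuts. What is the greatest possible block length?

36 inches

This is the greatest common divisor of 396, 108, 828, and 684.
396 = 2^2 × 3^2 × 11
108 = 2^2 × 3^3
828 = 2^2 × 3^2 × 23
684 = 2^2 × 3^2 × 19
gcd(396, 108, 828, 684) = 2^2 × 3^2 = 36.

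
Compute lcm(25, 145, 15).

25 = 5^2
145 = 5 × 29
15 = 3 × 5
LCM(25, 145, 15) = 3 × 5^2 × 29 = 2175.

2175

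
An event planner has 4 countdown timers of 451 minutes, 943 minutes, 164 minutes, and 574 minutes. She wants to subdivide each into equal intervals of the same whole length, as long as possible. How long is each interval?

41 minutes

The interval must divide each timer length; the longest such is the gcd.
451 = 11 × 41
943 = 23 × 41
164 = 2^2 × 41
574 = 2 × 7 × 41
gcd(451, 943, 164, 574) = 41.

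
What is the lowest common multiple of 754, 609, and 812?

31668

754 = 2 × 13 × 29
609 = 3 × 7 × 29
812 = 2^2 × 7 × 29
LCM(754, 609, 812) = 2^2 × 3 × 7 × 13 × 29 = 31668.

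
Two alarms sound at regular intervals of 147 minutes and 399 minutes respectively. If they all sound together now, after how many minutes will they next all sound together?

The first simultaneous occurrence is after LCM of the individual periods.
147 = 3 × 7^2
399 = 3 × 7 × 19
LCM(147, 399) = 3 × 7^2 × 19 = 2793.

2793 minutes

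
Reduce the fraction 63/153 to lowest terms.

7/17

63 = 3^2 × 7
153 = 3^2 × 17
gcd(63, 153) = 3^2 = 9.
Divide numerator and denominator by 9: 63/153 = 7/17.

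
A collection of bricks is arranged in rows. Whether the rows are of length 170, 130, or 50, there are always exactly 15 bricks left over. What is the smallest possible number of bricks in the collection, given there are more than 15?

N − 15 must be a common multiple of 170, 130, and 50.
170 = 2 × 5 × 17
130 = 2 × 5 × 13
50 = 2 × 5^2
LCM(170, 130, 50) = 2 × 5^2 × 13 × 17 = 11050.
Smallest N > 15 is LCM + 15 = 11050 + 15 = 11065.

11065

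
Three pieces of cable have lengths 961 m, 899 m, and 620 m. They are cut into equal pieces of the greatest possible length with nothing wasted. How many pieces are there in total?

80

Piece length = gcd(961, 899, 620).
961 = 31^2
899 = 29 × 31
620 = 2^2 × 5 × 31
gcd(961, 899, 620) = 31.
Total pieces = 961/31 + 899/31 + 620/31 = 31 + 29 + 20 = 80.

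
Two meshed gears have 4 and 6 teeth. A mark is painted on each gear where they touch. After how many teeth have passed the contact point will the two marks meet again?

We need the least common multiple of the intervals.
4 = 2^2
6 = 2 × 3
LCM(4, 6) = 2^2 × 3 = 12.

12 teeth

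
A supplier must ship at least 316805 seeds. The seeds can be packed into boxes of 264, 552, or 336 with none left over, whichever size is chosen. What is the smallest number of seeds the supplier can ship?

340032

The number of seeds must be a common multiple of 264, 552, and 336, so a multiple of their LCM.
264 = 2^3 × 3 × 11
552 = 2^3 × 3 × 23
336 = 2^4 × 3 × 7
LCM(264, 552, 336) = 2^4 × 3 × 7 × 11 × 23 = 85008.
Smallest multiple of 85008 that is ≥ 316805: ⌈316805/85008⌉ × 85008 = 4 × 85008 = 340032.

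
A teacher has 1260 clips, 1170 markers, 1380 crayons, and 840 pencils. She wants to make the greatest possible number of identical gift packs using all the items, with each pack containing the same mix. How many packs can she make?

The pack count must divide each quantity, so the greatest is gcd(1260, 1170, 1380, 840).
1260 = 2^2 × 3^2 × 5 × 7
1170 = 2 × 3^2 × 5 × 13
1380 = 2^2 × 3 × 5 × 23
840 = 2^3 × 3 × 5 × 7
gcd(1260, 1170, 1380, 840) = 2 × 3 × 5 = 30.

30 packs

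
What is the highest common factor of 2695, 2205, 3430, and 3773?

2695 = 5 × 7^2 × 11
2205 = 3^2 × 5 × 7^2
3430 = 2 × 5 × 7^3
3773 = 7^3 × 11
gcd(2695, 2205, 3430, 3773) = 7^2 = 49.

49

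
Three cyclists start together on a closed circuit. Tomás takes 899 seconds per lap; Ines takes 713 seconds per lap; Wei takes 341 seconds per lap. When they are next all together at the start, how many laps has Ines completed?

319 laps

The first common completion time is the LCM of the periods.
899 = 29 × 31
713 = 23 × 31
341 = 11 × 31
LCM(899, 713, 341) = 11 × 23 × 29 × 31 = 227447.
Laps for period 713: 227447 / 713 = 319.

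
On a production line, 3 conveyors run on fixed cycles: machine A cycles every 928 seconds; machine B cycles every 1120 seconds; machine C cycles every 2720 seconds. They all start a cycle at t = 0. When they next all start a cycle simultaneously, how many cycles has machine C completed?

203 cycles

All finish a whole number of cycles simultaneously at t = LCM of the periods.
928 = 2^5 × 29
1120 = 2^5 × 5 × 7
2720 = 2^5 × 5 × 17
LCM(928, 1120, 2720) = 2^5 × 5 × 7 × 17 × 29 = 552160.
Cycles for period 2720: 552160 / 2720 = 203.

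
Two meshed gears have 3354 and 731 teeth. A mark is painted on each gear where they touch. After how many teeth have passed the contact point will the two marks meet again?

The first simultaneous occurrence is after LCM of the individual periods.
3354 = 2 × 3 × 13 × 43
731 = 17 × 43
LCM(3354, 731) = 2 × 3 × 13 × 17 × 43 = 57018.

57018 teeth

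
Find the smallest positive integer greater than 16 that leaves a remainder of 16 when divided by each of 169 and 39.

N − 16 must be a common multiple of 169 and 39.
169 = 13^2
39 = 3 × 13
LCM(169, 39) = 3 × 13^2 = 507.
Smallest N > 16 is LCM + 16 = 507 + 16 = 523.

523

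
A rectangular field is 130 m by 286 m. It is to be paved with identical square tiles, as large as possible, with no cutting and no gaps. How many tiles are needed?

Tile side = gcd(130, 286).
130 = 2 × 5 × 13
286 = 2 × 11 × 13
gcd(130, 286) = 2 × 13 = 26.
Tiles: (130/26) × (286/26) = 5 × 11 = 55.

55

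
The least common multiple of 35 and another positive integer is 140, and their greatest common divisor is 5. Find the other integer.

gcd × lcm = product of the two integers, so the other integer is (5 × 140) / 35 = 20.

20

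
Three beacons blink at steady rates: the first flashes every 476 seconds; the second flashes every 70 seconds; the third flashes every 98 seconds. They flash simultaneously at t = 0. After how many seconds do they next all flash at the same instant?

16660 seconds

We need the least common multiple of the intervals.
476 = 2^2 × 7 × 17
70 = 2 × 5 × 7
98 = 2 × 7^2
LCM(476, 70, 98) = 2^2 × 5 × 7^2 × 17 = 16660.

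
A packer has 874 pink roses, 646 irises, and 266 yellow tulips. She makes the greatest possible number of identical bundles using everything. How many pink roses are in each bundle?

Number of bundles = gcd(874, 646, 266).
874 = 2 × 19 × 23
646 = 2 × 17 × 19
266 = 2 × 7 × 19
gcd(874, 646, 266) = 2 × 19 = 38.
pink roses per bundle = 874 / 38 = 23.

23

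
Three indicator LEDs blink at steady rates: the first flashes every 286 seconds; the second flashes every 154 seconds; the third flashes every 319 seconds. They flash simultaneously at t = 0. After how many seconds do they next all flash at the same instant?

We need the least common multiple of the intervals.
286 = 2 × 11 × 13
154 = 2 × 7 × 11
319 = 11 × 29
LCM(286, 154, 319) = 2 × 7 × 11 × 13 × 29 = 58058.

58058 seconds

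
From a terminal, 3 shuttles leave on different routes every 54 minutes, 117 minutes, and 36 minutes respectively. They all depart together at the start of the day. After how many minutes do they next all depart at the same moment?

They coincide at every common multiple of the periods; the first is the LCM.
54 = 2 × 3^3
117 = 3^2 × 13
36 = 2^2 × 3^2
LCM(54, 117, 36) = 2^2 × 3^3 × 13 = 1404.

1404 minutes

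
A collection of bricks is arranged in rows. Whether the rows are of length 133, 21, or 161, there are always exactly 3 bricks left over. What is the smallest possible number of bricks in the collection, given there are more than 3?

N − 3 must be a common multiple of 133, 21, and 161.
133 = 7 × 19
21 = 3 × 7
161 = 7 × 23
LCM(133, 21, 161) = 3 × 7 × 19 × 23 = 9177.
Smallest N > 3 is LCM + 3 = 9177 + 3 = 9180.

9180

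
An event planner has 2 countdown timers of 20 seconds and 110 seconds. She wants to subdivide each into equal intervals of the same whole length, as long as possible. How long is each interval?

By the Euclidean algorithm:
110 = 5 × 20 + 10
20 = 2 × 10 + 0
gcd(20, 110) = 10.

10 seconds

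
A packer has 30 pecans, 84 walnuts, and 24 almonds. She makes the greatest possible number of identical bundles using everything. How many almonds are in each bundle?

4

Number of bundles = gcd(30, 84, 24).
30 = 2 × 3 × 5
84 = 2^2 × 3 × 7
24 = 2^3 × 3
gcd(30, 84, 24) = 2 × 3 = 6.
almonds per bundle = 24 / 6 = 4.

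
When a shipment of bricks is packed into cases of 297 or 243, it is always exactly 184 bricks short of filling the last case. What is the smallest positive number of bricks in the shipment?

Being 184 short of a full case of size k means N ≡ −184 (mod k), i.e. N + 184 is a multiple of each size.
297 = 3^3 × 11
243 = 3^5
LCM(297, 243) = 3^5 × 11 = 2673.
Smallest positive N is 2673 − 184 = 2489.

2489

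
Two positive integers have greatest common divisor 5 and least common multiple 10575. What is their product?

52875

For any two positive integers, gcd × lcm = product = 5 × 10575 = 52875.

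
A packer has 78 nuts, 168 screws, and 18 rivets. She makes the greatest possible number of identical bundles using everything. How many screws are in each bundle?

Number of bundles = gcd(78, 168, 18).
78 = 2 × 3 × 13
168 = 2^3 × 3 × 7
18 = 2 × 3^2
gcd(78, 168, 18) = 2 × 3 = 6.
screws per bundle = 168 / 6 = 28.

28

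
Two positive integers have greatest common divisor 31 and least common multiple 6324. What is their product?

For any two positive integers, gcd × lcm = product = 31 × 6324 = 196044.

196044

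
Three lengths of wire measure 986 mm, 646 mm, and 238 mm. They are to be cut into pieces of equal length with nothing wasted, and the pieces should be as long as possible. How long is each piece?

Each piece length must divide every original length, so the longest possible is gcd(986, 646, 238).
986 = 2 × 17 × 29
646 = 2 × 17 × 19
238 = 2 × 7 × 17
gcd(986, 646, 238) = 2 × 17 = 34.

34 mm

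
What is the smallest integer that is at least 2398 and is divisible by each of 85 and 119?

2975

The integer must be a common multiple of 85 and 119, so a multiple of their LCM.
85 = 5 × 17
119 = 7 × 17
LCM(85, 119) = 5 × 7 × 17 = 595.
Smallest multiple of 595 that is ≥ 2398: ⌈2398/595⌉ × 595 = 5 × 595 = 2975.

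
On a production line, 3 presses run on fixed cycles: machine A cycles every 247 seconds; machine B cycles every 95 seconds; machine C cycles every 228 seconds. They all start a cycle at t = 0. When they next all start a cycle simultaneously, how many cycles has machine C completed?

65 cycles

The first common completion time is the LCM of the periods.
247 = 13 × 19
95 = 5 × 19
228 = 2^2 × 3 × 19
LCM(247, 95, 228) = 2^2 × 3 × 5 × 13 × 19 = 14820.
Cycles for period 228: 14820 / 228 = 65.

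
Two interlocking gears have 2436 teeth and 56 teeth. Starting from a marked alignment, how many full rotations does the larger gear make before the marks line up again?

2 rotations

All finish a whole number of cycles simultaneously at t = LCM of the periods.
2436 = 2^2 × 3 × 7 × 29
56 = 2^3 × 7
LCM(2436, 56) = 2^3 × 3 × 7 × 29 = 4872.
Rotations for period 2436: 4872 / 2436 = 2.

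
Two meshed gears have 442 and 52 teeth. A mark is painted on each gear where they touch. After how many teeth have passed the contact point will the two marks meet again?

884 teeth

We need the least common multiple of the intervals.
442 = 2 × 13 × 17
52 = 2^2 × 13
LCM(442, 52) = 2^2 × 13 × 17 = 884.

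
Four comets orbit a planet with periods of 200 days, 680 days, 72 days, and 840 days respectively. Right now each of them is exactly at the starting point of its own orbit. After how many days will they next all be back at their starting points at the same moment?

214200 days

The first simultaneous occurrence is after LCM of the individual periods.
200 = 2^3 × 5^2
680 = 2^3 × 5 × 17
72 = 2^3 × 3^2
840 = 2^3 × 3 × 5 × 7
LCM(200, 680, 72, 840) = 2^3 × 3^2 × 5^2 × 7 × 17 = 214200.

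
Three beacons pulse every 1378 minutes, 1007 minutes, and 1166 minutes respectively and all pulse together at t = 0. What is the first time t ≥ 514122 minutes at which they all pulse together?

Joint pulses occur at multiples of LCM(1378, 1007, 1166).
1378 = 2 × 13 × 53
1007 = 19 × 53
1166 = 2 × 11 × 53
LCM(1378, 1007, 1166) = 2 × 11 × 13 × 19 × 53 = 288002.
Smallest multiple of 288002 that is ≥ 514122: ⌈514122/288002⌉ × 288002 = 2 × 288002 = 576004.

576004 minutes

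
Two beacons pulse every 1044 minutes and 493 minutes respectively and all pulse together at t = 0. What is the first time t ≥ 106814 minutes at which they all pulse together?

124236 minutes

Joint pulses occur at multiples of LCM(1044, 493).
1044 = 2^2 × 3^2 × 29
493 = 17 × 29
LCM(1044, 493) = 2^2 × 3^2 × 17 × 29 = 17748.
Smallest multiple of 17748 that is ≥ 106814: ⌈106814/17748⌉ × 17748 = 7 × 17748 = 124236.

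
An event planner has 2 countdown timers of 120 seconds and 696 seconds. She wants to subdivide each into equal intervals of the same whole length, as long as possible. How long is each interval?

24 seconds

By the Euclidean algorithm:
696 = 5 × 120 + 96
120 = 1 × 96 + 24
96 = 4 × 24 + 0
gcd(120, 696) = 24.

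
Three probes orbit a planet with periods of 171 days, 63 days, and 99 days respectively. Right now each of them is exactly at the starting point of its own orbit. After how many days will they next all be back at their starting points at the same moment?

We need the least common multiple of the intervals.
171 = 3^2 × 19
63 = 3^2 × 7
99 = 3^2 × 11
LCM(171, 63, 99) = 3^2 × 7 × 11 × 19 = 13167.

13167 days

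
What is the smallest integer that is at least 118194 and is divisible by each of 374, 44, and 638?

130152

The integer must be a common multiple of 374, 44, and 638, so a multiple of their LCM.
374 = 2 × 11 × 17
44 = 2^2 × 11
638 = 2 × 11 × 29
LCM(374, 44, 638) = 2^2 × 11 × 17 × 29 = 21692.
Smallest multiple of 21692 that is ≥ 118194: ⌈118194/21692⌉ × 21692 = 6 × 21692 = 130152.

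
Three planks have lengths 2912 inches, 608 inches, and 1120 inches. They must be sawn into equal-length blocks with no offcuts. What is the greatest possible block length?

The block length must divide every plank, so the greatest is gcd(2912, 608, 1120).
2912 = 2^5 × 7 × 13
608 = 2^5 × 19
1120 = 2^5 × 5 × 7
gcd(2912, 608, 1120) = 2^5 = 32.

32 inches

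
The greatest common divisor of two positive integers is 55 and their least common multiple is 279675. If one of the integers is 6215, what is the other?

2475

For two integers, gcd × lcm = product, so the other is (55 × 279675) / 6215 = 15382125 / 6215 = 2475.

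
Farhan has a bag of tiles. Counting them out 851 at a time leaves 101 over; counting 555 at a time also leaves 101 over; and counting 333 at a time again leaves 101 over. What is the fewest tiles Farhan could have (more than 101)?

N − 101 must be a common multiple of 851, 555, and 333.
851 = 23 × 37
555 = 3 × 5 × 37
333 = 3^2 × 37
LCM(851, 555, 333) = 3^2 × 5 × 23 × 37 = 38295.
Smallest N > 101 is LCM + 101 = 38295 + 101 = 38396.

38396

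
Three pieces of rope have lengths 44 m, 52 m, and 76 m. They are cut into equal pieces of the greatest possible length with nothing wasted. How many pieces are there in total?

43

Piece length = gcd(44, 52, 76).
44 = 2^2 × 11
52 = 2^2 × 13
76 = 2^2 × 19
gcd(44, 52, 76) = 2^2 = 4.
Total pieces = 44/4 + 52/4 + 76/4 = 11 + 13 + 19 = 43.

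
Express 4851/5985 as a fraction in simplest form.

4851 = 3^2 × 7^2 × 11
5985 = 3^2 × 5 × 7 × 19
gcd(4851, 5985) = 3^2 × 7 = 63.
Divide numerator and denominator by 63: 4851/5985 = 77/95.

77/95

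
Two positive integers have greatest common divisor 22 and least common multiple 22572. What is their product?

496584

For any two positive integers, gcd × lcm = product = 22 × 22572 = 496584.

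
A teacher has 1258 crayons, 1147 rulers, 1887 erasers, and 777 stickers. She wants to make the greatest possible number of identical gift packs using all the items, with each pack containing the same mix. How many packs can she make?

The pack count must divide each quantity, so the greatest is gcd(1258, 1147, 1887, 777).
1258 = 2 × 17 × 37
1147 = 31 × 37
1887 = 3 × 17 × 37
777 = 3 × 7 × 37
gcd(1258, 1147, 1887, 777) = 37.

37 packs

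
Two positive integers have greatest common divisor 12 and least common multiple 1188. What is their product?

14256

For any two positive integers, gcd × lcm = product = 12 × 1188 = 14256.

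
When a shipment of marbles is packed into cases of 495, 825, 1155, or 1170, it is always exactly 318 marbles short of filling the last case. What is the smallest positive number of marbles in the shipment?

Being 318 short of a full case of size k means N ≡ −318 (mod k), i.e. N + 318 is a multiple of each size.
495 = 3^2 × 5 × 11
825 = 3 × 5^2 × 11
1155 = 3 × 5 × 7 × 11
1170 = 2 × 3^2 × 5 × 13
LCM(495, 825, 1155, 1170) = 2 × 3^2 × 5^2 × 7 × 11 × 13 = 450450.
Smallest positive N is 450450 − 318 = 450132.

450132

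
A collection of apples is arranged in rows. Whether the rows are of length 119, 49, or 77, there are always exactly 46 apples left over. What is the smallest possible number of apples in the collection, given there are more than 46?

N − 46 must be a common multiple of 119, 49, and 77.
119 = 7 × 17
49 = 7^2
77 = 7 × 11
LCM(119, 49, 77) = 7^2 × 11 × 17 = 9163.
Smallest N > 46 is LCM + 46 = 9163 + 46 = 9209.

9209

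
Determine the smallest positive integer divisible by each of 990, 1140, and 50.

188100

990 = 2 × 3^2 × 5 × 11
1140 = 2^2 × 3 × 5 × 19
50 = 2 × 5^2
LCM(990, 1140, 50) = 2^2 × 3^2 × 5^2 × 11 × 19 = 188100.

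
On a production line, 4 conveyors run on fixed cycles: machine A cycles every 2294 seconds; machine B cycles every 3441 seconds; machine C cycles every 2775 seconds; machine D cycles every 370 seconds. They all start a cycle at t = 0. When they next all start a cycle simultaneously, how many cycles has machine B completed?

50 cycles

All finish a whole number of cycles simultaneously at t = LCM of the periods.
2294 = 2 × 31 × 37
3441 = 3 × 31 × 37
2775 = 3 × 5^2 × 37
370 = 2 × 5 × 37
LCM(2294, 3441, 2775, 370) = 2 × 3 × 5^2 × 31 × 37 = 172050.
Cycles for period 3441: 172050 / 3441 = 50.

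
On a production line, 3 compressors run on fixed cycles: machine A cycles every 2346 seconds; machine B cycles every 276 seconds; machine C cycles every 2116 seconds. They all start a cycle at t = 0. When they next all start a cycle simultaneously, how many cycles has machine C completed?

51 cycles

The first common completion time is the LCM of the periods.
2346 = 2 × 3 × 17 × 23
276 = 2^2 × 3 × 23
2116 = 2^2 × 23^2
LCM(2346, 276, 2116) = 2^2 × 3 × 17 × 23^2 = 107916.
Cycles for period 2116: 107916 / 2116 = 51.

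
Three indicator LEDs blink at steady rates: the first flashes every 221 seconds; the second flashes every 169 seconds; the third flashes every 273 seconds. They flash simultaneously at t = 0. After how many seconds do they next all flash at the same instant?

They coincide at every common multiple of the periods; the first is the LCM.
221 = 13 × 17
169 = 13^2
273 = 3 × 7 × 13
LCM(221, 169, 273) = 3 × 7 × 13^2 × 17 = 60333.

60333 seconds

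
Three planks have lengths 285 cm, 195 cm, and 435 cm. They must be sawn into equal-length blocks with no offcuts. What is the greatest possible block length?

15 cm

This is the greatest common divisor of 285, 195, and 435.
285 = 3 × 5 × 19
195 = 3 × 5 × 13
435 = 3 × 5 × 29
gcd(285, 195, 435) = 3 × 5 = 15.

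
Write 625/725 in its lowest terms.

25/29

625 = 5^4
725 = 5^2 × 29
gcd(625, 725) = 5^2 = 25.
Divide numerator and denominator by 25: 625/725 = 25/29.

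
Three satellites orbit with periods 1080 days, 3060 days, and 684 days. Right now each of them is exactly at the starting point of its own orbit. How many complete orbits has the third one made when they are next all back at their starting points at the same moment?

510 orbits

All finish a whole number of cycles simultaneously at t = LCM of the periods.
1080 = 2^3 × 3^3 × 5
3060 = 2^2 × 3^2 × 5 × 17
684 = 2^2 × 3^2 × 19
LCM(1080, 3060, 684) = 2^3 × 3^3 × 5 × 17 × 19 = 348840.
Orbits for period 684: 348840 / 684 = 510.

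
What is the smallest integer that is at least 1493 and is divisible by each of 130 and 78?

1560

The integer must be a common multiple of 130 and 78, so a multiple of their LCM.
130 = 2 × 5 × 13
78 = 2 × 3 × 13
LCM(130, 78) = 2 × 3 × 5 × 13 = 390.
Smallest multiple of 390 that is ≥ 1493: ⌈1493/390⌉ × 390 = 4 × 390 = 1560.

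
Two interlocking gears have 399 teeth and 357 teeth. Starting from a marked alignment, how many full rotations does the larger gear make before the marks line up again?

17 rotations

They are all back at their starting positions together after one LCM of the periods.
399 = 3 × 7 × 19
357 = 3 × 7 × 17
LCM(399, 357) = 3 × 7 × 17 × 19 = 6783.
Rotations for period 399: 6783 / 399 = 17.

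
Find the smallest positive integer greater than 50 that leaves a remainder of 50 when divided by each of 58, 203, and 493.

6952

N − 50 must be a common multiple of 58, 203, and 493.
58 = 2 × 29
203 = 7 × 29
493 = 17 × 29
LCM(58, 203, 493) = 2 × 7 × 17 × 29 = 6902.
Smallest N > 50 is LCM + 50 = 6902 + 50 = 6952.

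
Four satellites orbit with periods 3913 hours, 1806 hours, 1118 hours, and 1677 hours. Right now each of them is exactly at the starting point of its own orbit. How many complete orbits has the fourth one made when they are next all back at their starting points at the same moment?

14 orbits

All finish a whole number of cycles simultaneously at t = LCM of the periods.
3913 = 7 × 13 × 43
1806 = 2 × 3 × 7 × 43
1118 = 2 × 13 × 43
1677 = 3 × 13 × 43
LCM(3913, 1806, 1118, 1677) = 2 × 3 × 7 × 13 × 43 = 23478.
Orbits for period 1677: 23478 / 1677 = 14.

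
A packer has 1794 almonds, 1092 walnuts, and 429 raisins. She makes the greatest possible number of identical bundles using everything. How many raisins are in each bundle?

Number of bundles = gcd(1794, 1092, 429).
1794 = 2 × 3 × 13 × 23
1092 = 2^2 × 3 × 7 × 13
429 = 3 × 11 × 13
gcd(1794, 1092, 429) = 3 × 13 = 39.
raisins per bundle = 429 / 39 = 11.

11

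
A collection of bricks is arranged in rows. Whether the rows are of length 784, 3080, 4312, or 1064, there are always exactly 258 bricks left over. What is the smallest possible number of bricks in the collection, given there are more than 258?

819538

N − 258 must be a common multiple of 784, 3080, 4312, and 1064.
784 = 2^4 × 7^2
3080 = 2^3 × 5 × 7 × 11
4312 = 2^3 × 7^2 × 11
1064 = 2^3 × 7 × 19
LCM(784, 3080, 4312, 1064) = 2^4 × 5 × 7^2 × 11 × 19 = 819280.
Smallest N > 258 is LCM + 258 = 819280 + 258 = 819538.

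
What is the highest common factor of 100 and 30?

100 = 2^2 × 5^2
30 = 2 × 3 × 5
gcd(100, 30) = 2 × 5 = 10.

10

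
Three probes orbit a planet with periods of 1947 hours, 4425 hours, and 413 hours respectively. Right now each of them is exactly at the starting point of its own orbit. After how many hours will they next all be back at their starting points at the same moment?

They coincide at every common multiple of the periods; the first is the LCM.
1947 = 3 × 11 × 59
4425 = 3 × 5^2 × 59
413 = 7 × 59
LCM(1947, 4425, 413) = 3 × 5^2 × 7 × 11 × 59 = 340725.

340725 hours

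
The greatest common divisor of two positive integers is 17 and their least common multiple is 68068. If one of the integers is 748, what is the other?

1547

For two integers, gcd × lcm = product, so the other is (17 × 68068) / 748 = 1157156 / 748 = 1547.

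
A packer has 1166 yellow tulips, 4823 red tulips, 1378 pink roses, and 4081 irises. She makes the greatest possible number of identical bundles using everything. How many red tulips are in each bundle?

91

Number of bundles = gcd(1166, 4823, 1378, 4081).
1166 = 2 × 11 × 53
4823 = 7 × 13 × 53
1378 = 2 × 13 × 53
4081 = 7 × 11 × 53
gcd(1166, 4823, 1378, 4081) = 53.
red tulips per bundle = 4823 / 53 = 91.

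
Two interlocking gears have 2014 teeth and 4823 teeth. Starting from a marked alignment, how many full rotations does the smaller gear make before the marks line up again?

91 rotations

The first common completion time is the LCM of the periods.
2014 = 2 × 19 × 53
4823 = 7 × 13 × 53
LCM(2014, 4823) = 2 × 7 × 13 × 19 × 53 = 183274.
Rotations for period 2014: 183274 / 2014 = 91.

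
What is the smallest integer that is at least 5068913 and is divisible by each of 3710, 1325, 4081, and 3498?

The integer must be a common multiple of 3710, 1325, 4081, and 3498, so a multiple of their LCM.
3710 = 2 × 5 × 7 × 53
1325 = 5^2 × 53
4081 = 7 × 11 × 53
3498 = 2 × 3 × 11 × 53
LCM(3710, 1325, 4081, 3498) = 2 × 3 × 5^2 × 7 × 11 × 53 = 612150.
Smallest multiple of 612150 that is ≥ 5068913: ⌈5068913/612150⌉ × 612150 = 9 × 612150 = 5509350.

5509350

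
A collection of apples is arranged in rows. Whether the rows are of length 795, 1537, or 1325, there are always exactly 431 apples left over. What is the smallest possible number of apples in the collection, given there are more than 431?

115706

N − 431 must be a common multiple of 795, 1537, and 1325.
795 = 3 × 5 × 53
1537 = 29 × 53
1325 = 5^2 × 53
LCM(795, 1537, 1325) = 3 × 5^2 × 29 × 53 = 115275.
Smallest N > 431 is LCM + 431 = 115275 + 431 = 115706.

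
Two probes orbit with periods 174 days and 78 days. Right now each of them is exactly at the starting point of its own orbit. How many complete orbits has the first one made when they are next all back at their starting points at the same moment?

They are all back at their starting positions together after one LCM of the periods.
174 = 2 × 3 × 29
78 = 2 × 3 × 13
LCM(174, 78) = 2 × 3 × 13 × 29 = 2262.
Orbits for period 174: 2262 / 174 = 13.

13 orbits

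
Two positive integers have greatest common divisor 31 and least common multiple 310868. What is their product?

9636908

For any two positive integers, gcd × lcm = product = 31 × 310868 = 9636908.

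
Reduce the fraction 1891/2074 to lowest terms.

31/34

1891 = 31 × 61
2074 = 2 × 17 × 61
gcd(1891, 2074) = 61.
Divide numerator and denominator by 61: 1891/2074 = 31/34.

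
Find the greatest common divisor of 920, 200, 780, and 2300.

20

920 = 2^3 × 5 × 23
200 = 2^3 × 5^2
780 = 2^2 × 3 × 5 × 13
2300 = 2^2 × 5^2 × 23
gcd(920, 200, 780, 2300) = 2^2 × 5 = 20.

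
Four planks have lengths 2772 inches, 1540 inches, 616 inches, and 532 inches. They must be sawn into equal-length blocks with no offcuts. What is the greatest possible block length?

28 inches

The block length must divide every plank, so the greatest is gcd(2772, 1540, 616, 532).
2772 = 2^2 × 3^2 × 7 × 11
1540 = 2^2 × 5 × 7 × 11
616 = 2^3 × 7 × 11
532 = 2^2 × 7 × 19
gcd(2772, 1540, 616, 532) = 2^2 × 7 = 28.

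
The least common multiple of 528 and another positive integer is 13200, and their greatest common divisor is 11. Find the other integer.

275

gcd × lcm = product of the two integers, so the other integer is (11 × 13200) / 528 = 275.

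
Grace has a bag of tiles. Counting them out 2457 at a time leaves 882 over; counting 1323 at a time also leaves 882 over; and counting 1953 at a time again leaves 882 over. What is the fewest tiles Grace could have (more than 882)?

N − 882 must be a common multiple of 2457, 1323, and 1953.
2457 = 3^3 × 7 × 13
1323 = 3^3 × 7^2
1953 = 3^2 × 7 × 31
LCM(2457, 1323, 1953) = 3^3 × 7^2 × 13 × 31 = 533169.
Smallest N > 882 is LCM + 882 = 533169 + 882 = 534051.

534051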